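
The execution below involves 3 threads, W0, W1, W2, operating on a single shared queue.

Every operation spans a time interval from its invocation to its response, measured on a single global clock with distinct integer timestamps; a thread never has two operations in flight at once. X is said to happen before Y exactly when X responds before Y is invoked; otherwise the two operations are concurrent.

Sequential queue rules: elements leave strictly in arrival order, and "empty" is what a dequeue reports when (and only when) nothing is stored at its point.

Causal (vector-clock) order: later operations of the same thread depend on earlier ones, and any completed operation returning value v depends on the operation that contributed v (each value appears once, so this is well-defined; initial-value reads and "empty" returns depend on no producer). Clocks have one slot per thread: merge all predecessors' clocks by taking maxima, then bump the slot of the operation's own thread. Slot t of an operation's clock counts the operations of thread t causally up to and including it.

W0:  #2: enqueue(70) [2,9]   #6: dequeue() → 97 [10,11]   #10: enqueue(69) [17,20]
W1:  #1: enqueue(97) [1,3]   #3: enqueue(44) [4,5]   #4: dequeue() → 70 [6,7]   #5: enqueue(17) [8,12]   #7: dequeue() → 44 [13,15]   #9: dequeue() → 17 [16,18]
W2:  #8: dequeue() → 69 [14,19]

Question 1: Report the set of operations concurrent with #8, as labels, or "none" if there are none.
Answer: #10, #7, #9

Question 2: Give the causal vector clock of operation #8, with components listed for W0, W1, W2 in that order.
Answer: (3, 1, 1)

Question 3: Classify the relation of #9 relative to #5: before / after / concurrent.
Answer: after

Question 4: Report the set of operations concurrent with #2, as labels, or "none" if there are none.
Answer: #1, #3, #4, #5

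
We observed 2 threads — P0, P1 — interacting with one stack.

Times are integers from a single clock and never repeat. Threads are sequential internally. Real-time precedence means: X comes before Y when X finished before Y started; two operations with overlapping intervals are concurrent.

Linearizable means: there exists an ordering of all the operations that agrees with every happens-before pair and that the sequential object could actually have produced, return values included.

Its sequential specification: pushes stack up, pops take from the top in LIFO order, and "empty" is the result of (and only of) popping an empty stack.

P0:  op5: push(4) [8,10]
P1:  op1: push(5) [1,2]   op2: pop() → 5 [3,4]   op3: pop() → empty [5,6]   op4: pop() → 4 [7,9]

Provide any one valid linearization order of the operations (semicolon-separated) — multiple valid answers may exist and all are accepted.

after step 1 (op1 push(5)): stack <5>
after step 2 (op2 pop() → 5): stack <>
after step 3 (op3 pop() → empty): stack <>
after step 4 (op5 push(4)): stack <4>
after step 5 (op4 pop() → 4): stack <>

op1; op2; op3; op5; op4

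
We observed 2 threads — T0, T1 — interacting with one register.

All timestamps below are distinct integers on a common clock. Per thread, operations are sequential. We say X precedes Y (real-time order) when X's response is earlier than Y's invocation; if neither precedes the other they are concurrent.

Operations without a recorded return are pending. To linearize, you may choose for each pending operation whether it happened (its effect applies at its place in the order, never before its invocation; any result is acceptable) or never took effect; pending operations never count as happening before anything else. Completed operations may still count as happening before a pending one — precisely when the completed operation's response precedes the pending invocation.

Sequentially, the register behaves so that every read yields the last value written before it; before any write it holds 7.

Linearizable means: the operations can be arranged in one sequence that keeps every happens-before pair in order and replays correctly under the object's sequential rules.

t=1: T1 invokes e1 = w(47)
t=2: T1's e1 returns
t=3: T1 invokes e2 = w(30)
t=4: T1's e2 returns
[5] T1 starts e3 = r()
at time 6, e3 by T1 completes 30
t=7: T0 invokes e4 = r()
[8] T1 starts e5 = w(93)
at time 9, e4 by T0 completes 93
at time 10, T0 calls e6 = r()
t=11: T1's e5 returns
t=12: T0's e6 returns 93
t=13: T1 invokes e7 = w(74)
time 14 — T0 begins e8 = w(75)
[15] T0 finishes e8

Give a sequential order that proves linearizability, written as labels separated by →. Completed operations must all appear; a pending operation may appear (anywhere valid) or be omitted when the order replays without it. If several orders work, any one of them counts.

1. e1 w(47), leaving value 47
2. e2 w(30), leaving value 30
3. e3 r() → 30, leaving value 30
4. e5 w(93), leaving value 93
5. e4 r() → 93, leaving value 93
6. e6 r() → 93, leaving value 93
7. e7 w(74) (pending, included), leaving value 74
8. e8 w(75), leaving value 75

e1 → e2 → e3 → e5 → e4 → e6 → e7 → e8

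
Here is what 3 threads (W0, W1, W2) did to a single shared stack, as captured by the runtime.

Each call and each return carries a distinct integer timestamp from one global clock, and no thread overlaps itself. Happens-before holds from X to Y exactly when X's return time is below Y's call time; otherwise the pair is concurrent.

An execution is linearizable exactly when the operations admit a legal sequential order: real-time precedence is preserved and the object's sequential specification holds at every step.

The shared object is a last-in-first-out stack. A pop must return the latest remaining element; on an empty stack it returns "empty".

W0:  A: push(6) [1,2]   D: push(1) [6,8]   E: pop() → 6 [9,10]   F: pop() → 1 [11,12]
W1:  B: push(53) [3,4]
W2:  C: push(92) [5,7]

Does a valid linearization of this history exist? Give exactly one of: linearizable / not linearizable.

not linearizable

through event 9 a valid linearization exists; event 10 (E responding at time 10) ends that
the 5 completed operations admit 2 real-time orders; each fails the stack replay
take A, B, C, D, E: step 5 already fails, because E pop() → 6 cannot occur there
take A, B, D, C, E: step 5 already fails, because E pop() → 6 cannot occur there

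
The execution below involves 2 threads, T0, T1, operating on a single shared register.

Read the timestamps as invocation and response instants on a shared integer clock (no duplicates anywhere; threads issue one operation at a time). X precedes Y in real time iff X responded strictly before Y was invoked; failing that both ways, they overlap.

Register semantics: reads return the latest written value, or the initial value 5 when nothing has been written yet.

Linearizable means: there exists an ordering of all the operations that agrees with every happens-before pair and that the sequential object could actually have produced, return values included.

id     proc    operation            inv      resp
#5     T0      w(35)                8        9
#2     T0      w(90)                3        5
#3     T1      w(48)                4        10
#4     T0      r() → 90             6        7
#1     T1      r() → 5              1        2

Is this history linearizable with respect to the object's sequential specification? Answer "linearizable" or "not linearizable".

linearizable

one valid linearization: #1, #2, #4, #3, #5
after step 1 (#1 r() → 5): value 5
after step 2 (#2 w(90)): value 90
after step 3 (#4 r() → 90): value 90
after step 4 (#3 w(48)): value 48
after step 5 (#5 w(35)): value 35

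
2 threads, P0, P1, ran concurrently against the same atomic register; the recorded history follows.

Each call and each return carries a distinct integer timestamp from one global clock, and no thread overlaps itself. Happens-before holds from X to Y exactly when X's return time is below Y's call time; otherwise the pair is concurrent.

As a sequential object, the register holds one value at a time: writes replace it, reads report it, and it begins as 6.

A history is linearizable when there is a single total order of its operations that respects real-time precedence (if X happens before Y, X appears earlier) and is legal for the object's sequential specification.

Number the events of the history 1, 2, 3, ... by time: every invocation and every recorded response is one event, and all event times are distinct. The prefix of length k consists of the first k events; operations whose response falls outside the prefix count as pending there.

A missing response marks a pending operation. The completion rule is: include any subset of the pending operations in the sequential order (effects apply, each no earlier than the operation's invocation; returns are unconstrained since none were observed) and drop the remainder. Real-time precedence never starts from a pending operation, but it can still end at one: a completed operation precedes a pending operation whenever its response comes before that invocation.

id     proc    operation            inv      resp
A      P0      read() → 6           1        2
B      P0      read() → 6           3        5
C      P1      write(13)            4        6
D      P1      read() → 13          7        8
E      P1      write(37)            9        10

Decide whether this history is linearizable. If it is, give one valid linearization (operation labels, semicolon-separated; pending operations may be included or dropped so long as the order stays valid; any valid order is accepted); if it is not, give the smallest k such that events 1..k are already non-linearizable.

linearizable — witness: A; B; C; D; E

after step 1 (A read() → 6): value 6
after step 2 (B read() → 6): value 6
after step 3 (C write(13)): value 13
after step 4 (D read() → 13): value 13
after step 5 (E write(37)): value 37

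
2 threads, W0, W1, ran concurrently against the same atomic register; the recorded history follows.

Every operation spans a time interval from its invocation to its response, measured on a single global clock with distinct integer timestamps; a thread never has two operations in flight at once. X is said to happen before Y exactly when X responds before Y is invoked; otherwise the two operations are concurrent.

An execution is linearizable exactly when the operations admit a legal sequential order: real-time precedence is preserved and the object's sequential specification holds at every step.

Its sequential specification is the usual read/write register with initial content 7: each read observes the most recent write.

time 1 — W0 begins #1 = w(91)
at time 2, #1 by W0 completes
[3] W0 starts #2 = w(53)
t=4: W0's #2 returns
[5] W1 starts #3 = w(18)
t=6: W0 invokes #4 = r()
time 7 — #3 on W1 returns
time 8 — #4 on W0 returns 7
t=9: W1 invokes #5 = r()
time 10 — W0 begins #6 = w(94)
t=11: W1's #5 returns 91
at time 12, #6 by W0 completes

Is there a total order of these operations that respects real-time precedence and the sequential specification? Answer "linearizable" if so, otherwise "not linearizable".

not linearizable

prefix check: 1..7 passes, 1..8 fails once #4's time-8 response joins
checked exhaustively: 2 real-time-consistent orders of 4 completed operations, zero legal atomic register replays
e.g. #1, #2, #3, #4: illegal at step 4, since #4 r() → 7 cannot apply there
e.g. #1, #2, #4, #3: illegal at step 3, since #4 r() → 7 cannot apply there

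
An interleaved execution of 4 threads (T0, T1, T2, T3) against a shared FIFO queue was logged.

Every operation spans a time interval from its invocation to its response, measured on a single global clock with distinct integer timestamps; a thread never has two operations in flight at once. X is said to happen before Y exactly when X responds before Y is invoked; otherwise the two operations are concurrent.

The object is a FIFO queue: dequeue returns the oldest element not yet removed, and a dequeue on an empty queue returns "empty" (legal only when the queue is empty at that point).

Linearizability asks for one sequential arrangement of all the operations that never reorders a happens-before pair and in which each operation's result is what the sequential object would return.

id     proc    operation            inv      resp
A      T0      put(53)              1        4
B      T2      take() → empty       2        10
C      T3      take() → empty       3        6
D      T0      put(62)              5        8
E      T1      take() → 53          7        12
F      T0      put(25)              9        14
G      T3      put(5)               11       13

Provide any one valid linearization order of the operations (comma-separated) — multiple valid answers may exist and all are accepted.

step 1: B take() → empty — queue <>
step 2: C take() → empty — queue <>
step 3: A put(53) — queue <53>
step 4: D put(62) — queue <53,62>
step 5: E take() → 53 — queue <62>
step 6: F put(25) — queue <62,25>
step 7: G put(5) — queue <62,25,5>

B, C, A, D, E, F, G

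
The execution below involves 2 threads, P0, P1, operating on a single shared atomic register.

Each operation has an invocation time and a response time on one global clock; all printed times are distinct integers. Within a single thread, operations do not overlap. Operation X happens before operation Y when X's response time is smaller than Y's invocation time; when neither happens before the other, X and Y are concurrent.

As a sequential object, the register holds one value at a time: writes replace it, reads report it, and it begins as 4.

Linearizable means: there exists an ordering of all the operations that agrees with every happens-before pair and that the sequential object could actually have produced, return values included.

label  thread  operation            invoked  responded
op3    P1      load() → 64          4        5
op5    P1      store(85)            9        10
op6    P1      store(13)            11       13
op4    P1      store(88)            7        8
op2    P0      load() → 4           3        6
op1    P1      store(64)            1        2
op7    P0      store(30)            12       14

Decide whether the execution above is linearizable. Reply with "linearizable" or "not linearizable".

not linearizable

already the first 6 events (up to op2's response at time 6) admit no linearization; the first 5 still do
all 2 real-time-respecting orders fail — 3 completed atomic register operations, no legal replay
one such order, op1, op2, op3, breaks at step 2 where op2 load() → 4 is illegal
one such order, op1, op3, op2, breaks at step 3 where op2 load() → 4 is illegal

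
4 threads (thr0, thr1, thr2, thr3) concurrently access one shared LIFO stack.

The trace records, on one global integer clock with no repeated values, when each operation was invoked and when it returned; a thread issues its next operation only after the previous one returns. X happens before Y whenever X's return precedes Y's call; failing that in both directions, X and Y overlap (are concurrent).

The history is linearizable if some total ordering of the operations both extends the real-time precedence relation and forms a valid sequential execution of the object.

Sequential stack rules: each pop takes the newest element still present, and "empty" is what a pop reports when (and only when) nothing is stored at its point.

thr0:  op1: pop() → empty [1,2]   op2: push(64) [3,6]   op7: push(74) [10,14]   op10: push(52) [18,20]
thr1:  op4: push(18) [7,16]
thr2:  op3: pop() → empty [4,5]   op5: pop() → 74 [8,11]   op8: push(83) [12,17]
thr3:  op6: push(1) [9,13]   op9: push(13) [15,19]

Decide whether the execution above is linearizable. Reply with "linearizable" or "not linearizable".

linearizable

witness order: op1, op3, op2, op4, op6, op7, op5, op8, op9, op10
step 1: op1 pop() → empty — stack <>
step 2: op3 pop() → empty — stack <>
step 3: op2 push(64) — stack <64>
step 4: op4 push(18) — stack <64,18>
step 5: op6 push(1) — stack <64,18,1>
step 6: op7 push(74) — stack <64,18,1,74>
step 7: op5 pop() → 74 — stack <64,18,1>
step 8: op8 push(83) — stack <64,18,1,83>
step 9: op9 push(13) — stack <64,18,1,83,13>
step 10: op10 push(52) — stack <64,18,1,83,13,52>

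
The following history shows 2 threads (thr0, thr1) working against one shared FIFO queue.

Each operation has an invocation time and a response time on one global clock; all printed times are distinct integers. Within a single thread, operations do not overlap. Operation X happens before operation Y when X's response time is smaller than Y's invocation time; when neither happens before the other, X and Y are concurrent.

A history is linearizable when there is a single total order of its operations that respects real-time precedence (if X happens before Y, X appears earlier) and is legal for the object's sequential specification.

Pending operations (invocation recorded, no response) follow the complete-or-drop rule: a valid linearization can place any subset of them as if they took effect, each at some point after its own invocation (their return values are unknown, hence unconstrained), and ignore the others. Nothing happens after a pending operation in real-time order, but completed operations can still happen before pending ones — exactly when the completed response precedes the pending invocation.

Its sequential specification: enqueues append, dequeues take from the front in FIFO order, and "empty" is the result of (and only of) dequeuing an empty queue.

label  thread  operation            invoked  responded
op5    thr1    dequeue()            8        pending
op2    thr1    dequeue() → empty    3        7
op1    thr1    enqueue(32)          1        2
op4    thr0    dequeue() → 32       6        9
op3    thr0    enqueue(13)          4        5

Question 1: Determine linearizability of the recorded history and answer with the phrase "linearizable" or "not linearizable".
not linearizable

through event 6 a valid linearization exists; event 7 (op2 responding at time 7) ends that
all 2 real-time-respecting orders fail — 3 completed FIFO queue operations, no legal replay
every completion of the 1 pending operation (op4) was checked; none linearizes
e.g. op1, op2, op3 (pending dropped): illegal at step 2, since op2 dequeue() → empty cannot apply there
e.g. op1, op3, op2 (pending dropped): illegal at step 3, since op2 dequeue() → empty cannot apply there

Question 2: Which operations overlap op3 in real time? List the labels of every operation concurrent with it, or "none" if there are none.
op2

concurrent with op3 ([4,5]): every op whose interval crosses 4..5
op1 [1,2]: before
op2 [3,7]: concurrent
op4 [6,9]: after
op5 [8,…): after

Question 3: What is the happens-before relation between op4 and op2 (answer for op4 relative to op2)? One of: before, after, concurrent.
concurrent

op4 spans [6,9], op2 spans [3,7]
the intervals overlap in both directions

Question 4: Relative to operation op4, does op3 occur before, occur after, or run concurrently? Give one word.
before

op3 spans [4,5], op4 spans [6,9]
resp(op3)=5 < inv(op4)=6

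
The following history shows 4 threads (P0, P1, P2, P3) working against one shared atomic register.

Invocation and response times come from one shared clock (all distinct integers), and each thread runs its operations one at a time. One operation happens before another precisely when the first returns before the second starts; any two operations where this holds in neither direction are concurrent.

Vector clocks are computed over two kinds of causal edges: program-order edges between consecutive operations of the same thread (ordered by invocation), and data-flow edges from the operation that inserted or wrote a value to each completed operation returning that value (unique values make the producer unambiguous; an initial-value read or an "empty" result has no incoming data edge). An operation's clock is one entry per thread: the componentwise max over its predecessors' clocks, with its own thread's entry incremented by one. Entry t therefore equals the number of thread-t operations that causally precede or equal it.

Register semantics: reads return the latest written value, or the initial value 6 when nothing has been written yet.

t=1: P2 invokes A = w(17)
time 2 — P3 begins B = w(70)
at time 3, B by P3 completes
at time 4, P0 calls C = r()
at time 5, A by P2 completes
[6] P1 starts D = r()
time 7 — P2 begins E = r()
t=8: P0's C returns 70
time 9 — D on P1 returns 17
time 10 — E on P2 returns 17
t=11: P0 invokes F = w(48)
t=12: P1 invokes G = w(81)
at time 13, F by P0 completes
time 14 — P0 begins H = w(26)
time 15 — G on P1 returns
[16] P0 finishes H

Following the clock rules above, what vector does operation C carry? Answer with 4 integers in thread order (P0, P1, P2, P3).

B, invoked 2, has no incoming edges; only P3's bump applies → (0, 0, 0, 1)
A, invoked 1, has no incoming edges; only P2's bump applies → (0, 0, 1, 0)
merge at E (invoked 7): VC(A)=(0, 0, 1, 0), own-thread bump on P2 → (0, 0, 2, 0)
merge at D (invoked 6): VC(A)=(0, 0, 1, 0), own-thread bump on P1 → (0, 1, 1, 0)
merge at C (invoked 4): VC(B)=(0, 0, 0, 1), own-thread bump on P0 → (1, 0, 0, 1)
merge at G (invoked 12): VC(D)=(0, 1, 1, 0), own-thread bump on P1 → (0, 2, 1, 0)
merge at F (invoked 11): VC(C)=(1, 0, 0, 1), own-thread bump on P0 → (2, 0, 0, 1)
merge at H (invoked 14): VC(F)=(2, 0, 0, 1), own-thread bump on P0 → (3, 0, 0, 1)
target: VC(C) = (1, 0, 0, 1)

(1, 0, 0, 1)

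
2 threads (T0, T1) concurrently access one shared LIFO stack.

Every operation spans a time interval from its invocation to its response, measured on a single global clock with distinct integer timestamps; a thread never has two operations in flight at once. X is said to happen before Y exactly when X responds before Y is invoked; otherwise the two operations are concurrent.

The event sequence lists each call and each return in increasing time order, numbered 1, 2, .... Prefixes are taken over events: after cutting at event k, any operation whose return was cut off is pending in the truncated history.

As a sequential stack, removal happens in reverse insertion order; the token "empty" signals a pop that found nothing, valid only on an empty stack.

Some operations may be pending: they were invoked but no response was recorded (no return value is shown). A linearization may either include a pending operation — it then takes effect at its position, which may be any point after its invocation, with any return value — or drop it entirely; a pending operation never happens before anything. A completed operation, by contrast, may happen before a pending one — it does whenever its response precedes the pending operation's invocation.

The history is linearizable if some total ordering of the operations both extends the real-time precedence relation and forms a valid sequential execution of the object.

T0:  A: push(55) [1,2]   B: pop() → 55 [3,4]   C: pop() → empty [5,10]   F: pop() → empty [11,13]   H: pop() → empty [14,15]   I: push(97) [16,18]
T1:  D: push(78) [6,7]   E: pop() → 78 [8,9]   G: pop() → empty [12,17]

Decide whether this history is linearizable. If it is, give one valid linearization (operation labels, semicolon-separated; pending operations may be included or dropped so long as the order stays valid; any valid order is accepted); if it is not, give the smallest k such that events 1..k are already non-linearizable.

step 1: A push(55) — stack <55>
step 2: B pop() → 55 — stack <>
step 3: C pop() → empty — stack <>
step 4: D push(78) — stack <78>
step 5: E pop() → 78 — stack <>
step 6: F pop() → empty — stack <>
step 7: G pop() → empty — stack <>
step 8: H pop() → empty — stack <>
step 9: I push(97) — stack <97>

linearizable — witness: A; B; C; D; E; F; G; H; I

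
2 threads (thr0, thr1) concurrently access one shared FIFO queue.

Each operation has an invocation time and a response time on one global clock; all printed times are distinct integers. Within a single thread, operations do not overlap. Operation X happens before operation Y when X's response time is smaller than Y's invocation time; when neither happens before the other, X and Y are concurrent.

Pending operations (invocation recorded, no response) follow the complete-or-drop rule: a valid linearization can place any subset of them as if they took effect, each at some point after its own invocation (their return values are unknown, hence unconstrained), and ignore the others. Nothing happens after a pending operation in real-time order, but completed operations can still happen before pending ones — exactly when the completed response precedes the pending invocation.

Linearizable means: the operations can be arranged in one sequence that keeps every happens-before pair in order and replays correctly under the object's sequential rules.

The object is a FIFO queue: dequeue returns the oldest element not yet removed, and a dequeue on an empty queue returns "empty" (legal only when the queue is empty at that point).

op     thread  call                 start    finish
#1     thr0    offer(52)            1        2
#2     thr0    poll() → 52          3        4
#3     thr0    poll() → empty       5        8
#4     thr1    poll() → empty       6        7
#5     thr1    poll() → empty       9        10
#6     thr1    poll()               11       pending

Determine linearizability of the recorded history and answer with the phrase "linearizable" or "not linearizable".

one valid linearization: #1, #2, #3, #4, #5
step 1: #1 offer(52) — queue <52>
step 2: #2 poll() → 52 — queue <>
step 3: #3 poll() → empty — queue <>
step 4: #4 poll() → empty — queue <>
step 5: #5 poll() → empty — queue <>

linearizable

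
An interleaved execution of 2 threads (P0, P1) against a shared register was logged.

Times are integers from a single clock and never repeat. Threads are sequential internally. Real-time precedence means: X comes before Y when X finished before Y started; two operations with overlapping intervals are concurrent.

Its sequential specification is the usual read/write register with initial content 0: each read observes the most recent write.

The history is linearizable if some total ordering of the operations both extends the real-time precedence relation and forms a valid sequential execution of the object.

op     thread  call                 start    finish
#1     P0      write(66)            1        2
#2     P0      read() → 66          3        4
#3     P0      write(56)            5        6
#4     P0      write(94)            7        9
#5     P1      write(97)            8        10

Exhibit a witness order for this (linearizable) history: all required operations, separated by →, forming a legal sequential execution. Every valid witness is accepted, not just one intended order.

1. #1 write(66), leaving value 66
2. #2 read() → 66, leaving value 66
3. #3 write(56), leaving value 56
4. #4 write(94), leaving value 94
5. #5 write(97), leaving value 97

#1 → #2 → #3 → #4 → #5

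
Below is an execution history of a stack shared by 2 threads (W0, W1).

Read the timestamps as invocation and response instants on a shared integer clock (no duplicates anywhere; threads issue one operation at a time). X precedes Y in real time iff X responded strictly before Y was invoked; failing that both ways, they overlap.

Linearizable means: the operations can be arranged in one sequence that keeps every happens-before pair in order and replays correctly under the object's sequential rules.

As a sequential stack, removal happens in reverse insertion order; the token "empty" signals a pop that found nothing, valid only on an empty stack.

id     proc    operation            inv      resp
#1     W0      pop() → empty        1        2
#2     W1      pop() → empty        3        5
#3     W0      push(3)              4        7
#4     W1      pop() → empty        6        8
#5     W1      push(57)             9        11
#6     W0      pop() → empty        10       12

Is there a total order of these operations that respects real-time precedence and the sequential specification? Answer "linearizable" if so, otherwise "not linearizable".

not linearizable

prefix check: 1..11 passes, 1..12 fails once #6's time-12 response joins
all 6 real-time-respecting orders fail — 6 completed stack operations, no legal replay
take #1, #2, #3, #4, #5, #6: step 4 already fails, because #4 pop() → empty cannot occur there
take #1, #2, #3, #4, #6, #5: step 4 already fails, because #4 pop() → empty cannot occur there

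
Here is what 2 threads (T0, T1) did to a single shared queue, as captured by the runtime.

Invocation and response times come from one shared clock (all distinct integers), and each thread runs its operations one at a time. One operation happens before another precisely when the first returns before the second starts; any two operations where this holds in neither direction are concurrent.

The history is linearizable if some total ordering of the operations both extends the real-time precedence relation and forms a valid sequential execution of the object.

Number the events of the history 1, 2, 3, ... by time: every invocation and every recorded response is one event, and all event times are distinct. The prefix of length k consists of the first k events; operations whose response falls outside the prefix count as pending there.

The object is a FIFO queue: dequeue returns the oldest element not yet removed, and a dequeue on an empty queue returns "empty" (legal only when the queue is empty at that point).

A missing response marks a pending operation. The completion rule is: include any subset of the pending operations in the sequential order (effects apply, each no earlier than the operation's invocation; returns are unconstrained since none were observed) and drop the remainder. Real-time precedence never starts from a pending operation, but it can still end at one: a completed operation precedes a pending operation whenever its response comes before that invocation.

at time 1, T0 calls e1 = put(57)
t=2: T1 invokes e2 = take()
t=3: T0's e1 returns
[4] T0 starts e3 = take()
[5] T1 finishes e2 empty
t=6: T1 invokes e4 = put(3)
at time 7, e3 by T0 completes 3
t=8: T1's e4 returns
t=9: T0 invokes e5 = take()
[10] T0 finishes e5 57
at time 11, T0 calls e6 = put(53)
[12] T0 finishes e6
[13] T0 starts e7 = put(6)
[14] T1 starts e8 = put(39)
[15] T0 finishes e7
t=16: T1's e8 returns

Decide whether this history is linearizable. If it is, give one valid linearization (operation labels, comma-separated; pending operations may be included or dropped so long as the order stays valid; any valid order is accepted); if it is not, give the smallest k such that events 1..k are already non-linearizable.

not linearizable — minimal violating prefix: 7 events

events 1..6 are fine; event 7 — the response of e3 at time 7 — makes the prefix non-linearizable
every one of the 3 real-time-consistent orders over 3 completed queue ops fails the sequential spec
every completion of the 1 pending operation (e4) was checked; none linearizes
e.g. e1, e2, e3 (pending dropped): illegal at step 2, since e2 take() → empty cannot apply there
e.g. e1, e3, e2 (pending dropped): illegal at step 2, since e3 take() → 3 cannot apply there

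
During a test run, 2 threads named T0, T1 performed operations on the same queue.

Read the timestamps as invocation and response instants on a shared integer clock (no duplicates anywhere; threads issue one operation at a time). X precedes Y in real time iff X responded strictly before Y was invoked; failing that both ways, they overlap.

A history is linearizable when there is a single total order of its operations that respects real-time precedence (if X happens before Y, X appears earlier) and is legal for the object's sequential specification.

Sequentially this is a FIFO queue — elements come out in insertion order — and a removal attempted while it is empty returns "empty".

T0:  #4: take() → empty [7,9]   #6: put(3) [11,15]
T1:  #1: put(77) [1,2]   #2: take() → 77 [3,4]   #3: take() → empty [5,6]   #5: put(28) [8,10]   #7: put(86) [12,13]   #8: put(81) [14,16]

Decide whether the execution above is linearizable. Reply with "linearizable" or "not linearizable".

one valid linearization: #1, #2, #3, #4, #5, #6, #7, #8
step 1: #1 put(77) — queue <77>
step 2: #2 take() → 77 — queue <>
step 3: #3 take() → empty — queue <>
step 4: #4 take() → empty — queue <>
step 5: #5 put(28) — queue <28>
step 6: #6 put(3) — queue <28,3>
step 7: #7 put(86) — queue <28,3,86>
step 8: #8 put(81) — queue <28,3,86,81>

linearizable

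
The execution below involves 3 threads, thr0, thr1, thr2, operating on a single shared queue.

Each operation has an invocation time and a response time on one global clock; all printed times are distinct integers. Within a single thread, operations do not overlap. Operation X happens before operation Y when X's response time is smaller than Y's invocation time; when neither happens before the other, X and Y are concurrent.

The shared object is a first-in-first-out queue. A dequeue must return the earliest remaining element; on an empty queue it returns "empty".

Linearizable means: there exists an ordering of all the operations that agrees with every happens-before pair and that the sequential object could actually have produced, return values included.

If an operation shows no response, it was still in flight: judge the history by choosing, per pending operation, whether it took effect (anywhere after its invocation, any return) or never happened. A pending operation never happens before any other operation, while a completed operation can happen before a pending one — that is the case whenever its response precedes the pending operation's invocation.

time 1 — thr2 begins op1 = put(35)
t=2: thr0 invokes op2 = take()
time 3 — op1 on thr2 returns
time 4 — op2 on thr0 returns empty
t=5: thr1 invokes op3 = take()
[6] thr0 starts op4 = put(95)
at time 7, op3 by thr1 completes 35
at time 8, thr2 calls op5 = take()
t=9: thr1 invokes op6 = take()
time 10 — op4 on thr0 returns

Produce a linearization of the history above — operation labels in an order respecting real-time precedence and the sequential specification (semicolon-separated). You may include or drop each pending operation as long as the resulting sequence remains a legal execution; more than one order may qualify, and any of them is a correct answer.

after step 1 (op2 take() → empty): queue <>
after step 2 (op1 put(35)): queue <35>
after step 3 (op3 take() → 35): queue <>
after step 4 (op4 put(95)): queue <95>

op2; op1; op3; op4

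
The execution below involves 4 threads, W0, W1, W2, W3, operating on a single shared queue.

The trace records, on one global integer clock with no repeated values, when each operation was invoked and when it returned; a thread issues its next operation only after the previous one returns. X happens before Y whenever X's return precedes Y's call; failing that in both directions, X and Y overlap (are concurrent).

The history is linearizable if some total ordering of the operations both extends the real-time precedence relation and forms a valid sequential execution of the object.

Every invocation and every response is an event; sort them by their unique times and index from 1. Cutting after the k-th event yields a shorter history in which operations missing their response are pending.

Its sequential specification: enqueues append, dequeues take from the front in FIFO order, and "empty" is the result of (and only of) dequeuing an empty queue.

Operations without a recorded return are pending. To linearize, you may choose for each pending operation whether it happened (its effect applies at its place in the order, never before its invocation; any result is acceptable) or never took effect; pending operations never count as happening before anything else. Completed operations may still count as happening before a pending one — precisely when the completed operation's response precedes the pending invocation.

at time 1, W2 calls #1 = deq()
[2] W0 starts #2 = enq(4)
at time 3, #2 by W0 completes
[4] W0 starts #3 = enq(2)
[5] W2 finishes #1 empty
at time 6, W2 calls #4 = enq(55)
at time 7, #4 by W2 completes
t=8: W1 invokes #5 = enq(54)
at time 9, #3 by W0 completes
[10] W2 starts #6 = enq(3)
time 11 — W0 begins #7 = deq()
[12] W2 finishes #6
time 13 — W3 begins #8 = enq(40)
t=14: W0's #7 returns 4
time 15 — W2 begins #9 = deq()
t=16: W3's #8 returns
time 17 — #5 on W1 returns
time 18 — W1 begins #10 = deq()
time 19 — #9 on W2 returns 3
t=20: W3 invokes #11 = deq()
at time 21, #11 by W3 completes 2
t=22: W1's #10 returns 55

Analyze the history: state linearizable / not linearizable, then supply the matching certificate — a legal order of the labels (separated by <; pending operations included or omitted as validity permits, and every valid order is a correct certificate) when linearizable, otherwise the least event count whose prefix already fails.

cut after 18 events: linearizable; cut after 19 events (#9 responds, time 19): not linearizable
real-time-consistent orders of the 9 completed operations: 135 — all fail the queue replay
no completion choice of the 1 pending operation (#10) rescues it — every subset was tried
take #1, #2, #3, #4, #5, #6, #7, #8, #9 (pending dropped): step 9 already fails, because #9 deq() → 3 cannot occur there
take #1, #2, #3, #4, #5, #6, #7, #9, #8 (pending dropped): step 8 already fails, because #9 deq() → 3 cannot occur there

not linearizable — minimal violating prefix: 19 events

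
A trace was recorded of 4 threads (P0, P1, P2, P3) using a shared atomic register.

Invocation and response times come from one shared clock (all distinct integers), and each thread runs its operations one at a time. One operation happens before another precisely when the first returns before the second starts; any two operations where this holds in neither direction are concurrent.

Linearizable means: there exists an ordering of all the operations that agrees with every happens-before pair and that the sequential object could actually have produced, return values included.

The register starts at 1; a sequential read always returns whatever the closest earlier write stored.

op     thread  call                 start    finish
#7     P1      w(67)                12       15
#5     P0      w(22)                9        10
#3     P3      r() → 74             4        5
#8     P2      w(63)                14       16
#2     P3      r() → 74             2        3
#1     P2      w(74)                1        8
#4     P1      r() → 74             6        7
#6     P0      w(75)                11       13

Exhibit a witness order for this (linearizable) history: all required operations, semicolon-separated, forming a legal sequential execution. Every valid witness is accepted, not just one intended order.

1. #1 w(74), leaving value 74
2. #2 r() → 74, leaving value 74
3. #3 r() → 74, leaving value 74
4. #4 r() → 74, leaving value 74
5. #5 w(22), leaving value 22
6. #6 w(75), leaving value 75
7. #7 w(67), leaving value 67
8. #8 w(63), leaving value 63

#1; #2; #3; #4; #5; #6; #7; #8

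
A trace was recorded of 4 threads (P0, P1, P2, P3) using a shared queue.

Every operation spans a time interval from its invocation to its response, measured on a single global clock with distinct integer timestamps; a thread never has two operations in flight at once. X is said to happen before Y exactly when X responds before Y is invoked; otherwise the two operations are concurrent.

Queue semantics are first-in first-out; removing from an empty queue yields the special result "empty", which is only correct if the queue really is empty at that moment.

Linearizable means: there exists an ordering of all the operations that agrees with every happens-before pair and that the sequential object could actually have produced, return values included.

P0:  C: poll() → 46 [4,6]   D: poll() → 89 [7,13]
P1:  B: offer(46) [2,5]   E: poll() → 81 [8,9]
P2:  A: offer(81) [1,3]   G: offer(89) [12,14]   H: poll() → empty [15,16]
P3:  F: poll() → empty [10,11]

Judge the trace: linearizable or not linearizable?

a witness: B, A, C, E, F, G, D, H
after step 1 (B offer(46)): queue <46>
after step 2 (A offer(81)): queue <46,81>
after step 3 (C poll() → 46): queue <81>
after step 4 (E poll() → 81): queue <>
after step 5 (F poll() → empty): queue <>
after step 6 (G offer(89)): queue <89>
after step 7 (D poll() → 89): queue <>
after step 8 (H poll() → empty): queue <>

linearizable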